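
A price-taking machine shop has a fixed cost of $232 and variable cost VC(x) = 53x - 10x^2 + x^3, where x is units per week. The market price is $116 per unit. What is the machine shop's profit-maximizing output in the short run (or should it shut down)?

Variable cost is VC = 53x - 10x^2 + x^3, so AVC = VC/x = 53 - 10x + x^2 and MC = dTC/dx = 53 - 20x + 3x^2.
The AVC parabola has its vertex at x = 10/2 = 5, where AVC = 53 - 10·5 + 5^2 = $28.
Because $116 ≥ $28, revenue can cover variable cost; the firm operates.
P = MC gives -63 - 20x + 3x^2 = 0, with roots -7/3 and 9. Take the larger (rising MC): x* = 9.
Check: AVC at x = 9 is $44 ≤ P, so revenue covers variable cost.
Profit = P·x − TC = 116·9 − 628 = $416.

Produce at x = 9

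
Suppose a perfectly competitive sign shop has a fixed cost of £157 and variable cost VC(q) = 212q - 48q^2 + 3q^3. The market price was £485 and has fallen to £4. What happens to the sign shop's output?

Output falls from 13 to 0 (the firm shuts down)

MC = 212 - 96q + 9q^2; the shutdown threshold is min AVC = £20 (at q = 8).
At P = £485 ≥ min AVC, set P = MC on the rising branch: q = 13.
At P = £4 < min AVC = £20, price no longer covers variable cost at any output, so the firm shuts down: q = 0.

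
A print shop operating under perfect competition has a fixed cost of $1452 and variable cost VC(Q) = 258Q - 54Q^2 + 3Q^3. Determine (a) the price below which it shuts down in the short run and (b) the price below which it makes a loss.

Shutdown price = $15; break-even price = $159

AVC = 258 - 54Q + 3Q^2; minimized at Q = 9, giving min AVC = $15. That is the shutdown price.
ATC = 1452/Q + 258 - 54Q + 3Q^2. Setting dATC/dQ = −1452/Q^2 − 54 + 6Q = 0 gives Q = 11 (since 6·11^3 − 54·11^2 = 1452).
min ATC = 1452/11 + 258 − 54·11 + 3·11^2 = $159. That is the break-even price.
For $15 ≤ P < $159 the firm produces at a loss; below $15 it shuts down.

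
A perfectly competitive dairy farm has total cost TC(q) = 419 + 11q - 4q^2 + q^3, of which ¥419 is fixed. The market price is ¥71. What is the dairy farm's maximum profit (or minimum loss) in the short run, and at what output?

Profit = -¥131 at q = 6

AVC = 11 - 4q + q^2; min AVC = ¥7 at q = 2. Since P = ¥71 ≥ min AVC, the firm produces.
MC = 11 - 8q + 3q^2. Setting P = MC and taking the root on the rising branch gives q* = 6.
TR = 71·6 = 426. TC = 419 + 138 = 557. Profit = 426 − 557 = -¥131.
That loss of ¥131 beats the ¥419 the firm would lose by shutting down; producing recovers ¥288 of fixed cost.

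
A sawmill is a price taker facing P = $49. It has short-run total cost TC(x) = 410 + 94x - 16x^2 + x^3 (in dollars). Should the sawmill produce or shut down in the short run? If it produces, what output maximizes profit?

Variable cost is VC = 94x - 16x^2 + x^3, so AVC = VC/x = 94 - 16x + x^2 and MC = dTC/dx = 94 - 32x + 3x^2.
The AVC parabola has its vertex at x = 16/2 = 8, where AVC = 94 - 16·8 + 8^2 = $30.
Since P = $49 ≥ min AVC = $30, price covers variable cost and the firm should produce.
P = MC gives 45 - 32x + 3x^2 = 0, with roots 5/3 and 9. Take the larger (rising MC): x* = 9.
Check: AVC at x = 9 is $31 ≤ P, so revenue covers variable cost.
Profit = P·x − TC = 49·9 − 689 = -$248, a loss, but smaller than the $410 fixed cost the firm would lose by shutting down.

Produce at x = 9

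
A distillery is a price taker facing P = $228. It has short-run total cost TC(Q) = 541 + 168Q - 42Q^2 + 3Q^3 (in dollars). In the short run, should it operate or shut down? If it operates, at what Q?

Produce at Q = 10

Strip out fixed cost: VC = 168Q - 42Q^2 + 3Q^3. Then AVC = 168 - 42Q + 3Q^2 and MC = 168 - 84Q + 9Q^2.
The AVC parabola has its vertex at Q = 42/6 = 7, where AVC = 168 - 42·7 + 3·7^2 = $21.
Because $228 ≥ $21, revenue can cover variable cost; the firm operates.
P = MC gives -60 - 84Q + 9Q^2 = 0, with roots -2/3 and 10. Take the larger (rising MC): Q* = 10.
Check: AVC at Q = 10 is $48 ≤ P, so revenue covers variable cost.
Profit = P·Q − TC = 228·10 − 1021 = $1259.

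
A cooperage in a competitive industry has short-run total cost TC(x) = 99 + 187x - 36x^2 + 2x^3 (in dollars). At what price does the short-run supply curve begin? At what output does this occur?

$25 per unit, at x = 9

The firm shuts down when price falls below the minimum of average variable cost. AVC = VC/x = 187 - 36x + 2x^2.
At the minimum of AVC, MC = AVC. MC = 187 - 72x + 6x^2; setting MC = AVC gives 4x^2 - 36x = 0, so x = 9. min AVC = 25.
For P < $25 the firm produces nothing.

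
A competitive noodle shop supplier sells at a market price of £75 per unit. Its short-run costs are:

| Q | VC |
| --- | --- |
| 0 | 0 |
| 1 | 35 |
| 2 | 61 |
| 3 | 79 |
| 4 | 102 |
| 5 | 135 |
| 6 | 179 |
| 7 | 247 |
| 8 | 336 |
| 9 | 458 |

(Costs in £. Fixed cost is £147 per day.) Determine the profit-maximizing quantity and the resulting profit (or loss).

Q = 7; profit = £131

Tabulate TR − TC: Q=0: -147; Q=1: -107; Q=2: -58; Q=3: -1; Q=4: 51; Q=5: 93; Q=6: 124; Q=7: 131; Q=8: 117; Q=9: 70.
Profit is maximized at Q = 7. AVC there is 247/7 = £35.29 ≤ P, so producing beats shutting down (which would give -£147).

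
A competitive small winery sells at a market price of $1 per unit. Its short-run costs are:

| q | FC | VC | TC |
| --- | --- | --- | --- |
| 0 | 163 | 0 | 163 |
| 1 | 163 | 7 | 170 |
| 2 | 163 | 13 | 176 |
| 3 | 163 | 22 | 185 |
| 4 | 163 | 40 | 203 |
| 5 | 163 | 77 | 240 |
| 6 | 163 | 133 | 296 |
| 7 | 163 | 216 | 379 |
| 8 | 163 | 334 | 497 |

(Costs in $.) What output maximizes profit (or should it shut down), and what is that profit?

Tabulate TR − TC: q=0: -163; q=1: -169; q=2: -174; q=3: -182; q=4: -199; q=5: -235; q=6: -290; q=7: -372; q=8: -489.
Profit is highest at q = 0. Equivalently, the lowest AVC in the table is 13/2 ≈ $6.50 at q = 2, and P = $1 falls below it — price never covers variable cost, so the firm shuts down and loses only its fixed cost.

q = 0 (shut down); profit = -$163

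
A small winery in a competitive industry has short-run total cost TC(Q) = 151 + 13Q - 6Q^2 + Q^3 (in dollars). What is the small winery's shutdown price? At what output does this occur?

Short-run supply begins at min AVC. From VC = 13Q - 6Q^2 + Q^3, AVC = 13 - 6Q + Q^2.
At the minimum of AVC, MC = AVC. MC = 13 - 12Q + 3Q^2; setting MC = AVC gives 2Q^2 - 6Q = 0, so Q = 3. min AVC = 4.
So the shutdown price is $4.

$4 per unit, at Q = 3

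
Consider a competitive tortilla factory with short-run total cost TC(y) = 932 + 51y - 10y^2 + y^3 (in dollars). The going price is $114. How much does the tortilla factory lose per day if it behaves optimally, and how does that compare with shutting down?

Profit = -$284 at y = 9

AVC = 51 - 10y + y^2 has its minimum $26 at y = 5; price $114 clears that bar, so the firm operates.
MC = 51 - 20y + 3y^2. Setting P = MC and taking the root on the rising branch gives y* = 9.
TR = 114·9 = 1026. TC = 932 + 378 = 1310. Profit = 1026 − 1310 = -$284.
That loss of $284 beats the $932 the firm would lose by shutting down; producing recovers $648 of fixed cost.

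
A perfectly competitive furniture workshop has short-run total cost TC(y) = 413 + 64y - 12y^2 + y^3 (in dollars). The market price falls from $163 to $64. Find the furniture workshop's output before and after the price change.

Output falls from 11 to 8

MC = 64 - 24y + 3y^2; the shutdown threshold is min AVC = $28 (at y = 6).
At P = $163 ≥ min AVC, set P = MC on the rising branch: y = 11.
At P = $64 ≥ min AVC, set P = MC: y = 8. The firm stays open but cuts output.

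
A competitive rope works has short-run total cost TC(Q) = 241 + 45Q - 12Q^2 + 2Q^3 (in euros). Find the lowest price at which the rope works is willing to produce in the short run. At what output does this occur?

€27 per unit, at Q = 3

Short-run supply begins at min AVC. From VC = 45Q - 12Q^2 + 2Q^3, AVC = 45 - 12Q + 2Q^2.
At the minimum of AVC, MC = AVC. MC = 45 - 24Q + 6Q^2; setting MC = AVC gives 4Q^2 - 12Q = 0, so Q = 3. min AVC = 27.
So the shutdown price is €27.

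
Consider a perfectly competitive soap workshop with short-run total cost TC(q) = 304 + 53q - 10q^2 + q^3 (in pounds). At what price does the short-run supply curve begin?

£28 per unit

The shutdown price is the minimum of AVC. VC = 53q - 10q^2 + q^3, so AVC = 53 - 10q + q^2.
At the minimum of AVC, MC = AVC. MC = 53 - 20q + 3q^2; setting MC = AVC gives 2q^2 - 10q = 0, so q = 5. min AVC = 28.
The firm shuts down for any P below £28.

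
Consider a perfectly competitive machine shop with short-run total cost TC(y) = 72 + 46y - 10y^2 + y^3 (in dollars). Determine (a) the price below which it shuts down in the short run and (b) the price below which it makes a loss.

Shutdown price = min AVC. AVC = 46 - 10y + y^2, with vertex at y = 5 and minimum $21.
ATC = 72/y + 46 - 10y + y^2. Setting dATC/dy = −72/y^2 − 10 + 2y = 0 gives y = 6 (since 2·6^3 − 10·6^2 = 72).
min ATC = 72/6 + 46 − 10·6 + 6^2 = $34. That is the break-even price.
Between these two prices the firm operates at a loss; above $34 it earns a profit.

Shutdown price = $21; break-even price = $34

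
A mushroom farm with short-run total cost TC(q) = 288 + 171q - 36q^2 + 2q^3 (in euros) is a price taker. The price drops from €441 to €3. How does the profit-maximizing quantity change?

Output falls from 15 to 0 (the firm shuts down)

MC = 171 - 72q + 6q^2; the shutdown threshold is min AVC = €9 (at q = 9).
With P = €441 above the shutdown price, P = MC gives q = 15.
At P = €3 < min AVC = €9, price no longer covers variable cost at any output, so the firm shuts down: q = 0.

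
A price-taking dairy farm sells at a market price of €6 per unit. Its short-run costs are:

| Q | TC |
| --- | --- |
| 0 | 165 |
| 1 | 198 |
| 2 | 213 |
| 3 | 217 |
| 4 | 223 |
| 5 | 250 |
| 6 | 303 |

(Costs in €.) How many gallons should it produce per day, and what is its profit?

Q = 0 (shut down); profit = -€165

Tabulate TR − TC: Q=0: -165; Q=1: -192; Q=2: -201; Q=3: -199; Q=4: -199; Q=5: -220; Q=6: -267.
Profit is highest at Q = 0. Equivalently, the lowest AVC in the table is 58/4 ≈ €14.50 at Q = 4, and P = €6 falls below it — price never covers variable cost, so the firm shuts down and loses only its fixed cost.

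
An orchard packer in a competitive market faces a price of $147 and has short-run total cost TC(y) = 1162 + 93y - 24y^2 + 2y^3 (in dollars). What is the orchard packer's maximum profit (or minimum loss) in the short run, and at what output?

Profit = -$190 at y = 9

AVC = 93 - 24y + 2y^2 has its minimum $21 at y = 6; price $147 clears that bar, so the firm operates.
With MC = 93 - 48y + 6y^2, P = MC on the upward-sloping part at y* = 9.
TR = 147·9 = 1323. TC = 1162 + 351 = 1513. Profit = 1323 − 1513 = -$190.
By producing, the firm covers all variable cost plus $972 of fixed cost; shutting down would lose the full $1162.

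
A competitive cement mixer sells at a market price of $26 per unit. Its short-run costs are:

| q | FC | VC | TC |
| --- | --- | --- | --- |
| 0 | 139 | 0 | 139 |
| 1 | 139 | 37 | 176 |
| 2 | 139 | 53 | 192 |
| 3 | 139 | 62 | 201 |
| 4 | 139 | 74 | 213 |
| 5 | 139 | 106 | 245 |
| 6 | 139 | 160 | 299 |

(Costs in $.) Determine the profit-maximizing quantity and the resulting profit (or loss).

Profit at each row (π = 26q − TC): q=0: -139; q=1: -150; q=2: -140; q=3: -123; q=4: -109; q=5: -115; q=6: -143.
Profit is maximized at q = 4. AVC there is 74/4 = $18.50 ≤ P, so producing beats shutting down (which would give -$139).

q = 4; profit = -$109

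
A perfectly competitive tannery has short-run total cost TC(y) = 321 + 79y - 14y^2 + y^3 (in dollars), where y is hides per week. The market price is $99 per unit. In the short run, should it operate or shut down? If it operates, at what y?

Produce at y = 10

Strip out fixed cost: VC = 79y - 14y^2 + y^3. Then AVC = 79 - 14y + y^2 and MC = 79 - 28y + 3y^2.
AVC is minimized where dAVC/dy = -14 + 2y = 0, at y = 7; min AVC = 79 - 14·7 + 7^2 = $30.
Since P = $99 ≥ min AVC = $30, price covers variable cost and the firm should produce.
Set P = MC: 99 = 79 - 28y + 3y^2 → -20 - 28y + 3y^2 = 0. The roots are y = -2/3 and y = 10; the profit-maximizing output is on the rising part of MC, so y* = 10.
Check: AVC at y = 10 is $39 ≤ P, so revenue covers variable cost.
Profit = P·y − TC = 99·10 − 711 = $279.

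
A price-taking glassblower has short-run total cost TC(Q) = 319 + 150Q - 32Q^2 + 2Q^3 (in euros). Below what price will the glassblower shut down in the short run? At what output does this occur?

€22 per unit, at Q = 8

Short-run supply begins at min AVC. From VC = 150Q - 32Q^2 + 2Q^3, AVC = 150 - 32Q + 2Q^2.
At the minimum of AVC, MC = AVC. MC = 150 - 64Q + 6Q^2; setting MC = AVC gives 4Q^2 - 32Q = 0, so Q = 8. min AVC = 22.
The firm shuts down for any P below €22.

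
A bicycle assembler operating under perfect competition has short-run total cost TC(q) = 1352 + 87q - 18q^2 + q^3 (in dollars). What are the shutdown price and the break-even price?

Shutdown price = $6; break-even price = $126

AVC = 87 - 18q + q^2; minimized at q = 9, giving min AVC = $6. That is the shutdown price.
ATC = 1352/q + 87 - 18q + q^2. Setting dATC/dq = −1352/q^2 − 18 + 2q = 0 gives q = 13 (since 2·13^3 − 18·13^2 = 1352).
min ATC = 1352/13 + 87 − 18·13 + 13^2 = $126. That is the break-even price.
Between these two prices the firm operates at a loss; above $126 it earns a profit.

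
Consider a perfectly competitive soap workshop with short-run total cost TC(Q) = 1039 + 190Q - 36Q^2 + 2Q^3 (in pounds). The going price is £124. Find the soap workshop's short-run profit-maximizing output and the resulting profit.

AVC = 190 - 36Q + 2Q^2 has its minimum £28 at Q = 9; price £124 clears that bar, so the firm operates.
MC = 190 - 72Q + 6Q^2. Setting P = MC and taking the root on the rising branch gives Q* = 11.
TR = 124·11 = 1364. TC = 1039 + 396 = 1435. Profit = 1364 − 1435 = -£71.
By producing, the firm covers all variable cost plus £968 of fixed cost; shutting down would lose the full £1039.

Profit = -£71 at Q = 11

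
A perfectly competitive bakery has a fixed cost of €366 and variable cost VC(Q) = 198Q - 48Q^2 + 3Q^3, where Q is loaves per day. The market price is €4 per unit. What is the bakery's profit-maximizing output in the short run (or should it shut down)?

From TC, MC = TC'(Q) = 198 - 96Q + 9Q^2 and AVC = VC/Q = 198 - 48Q + 3Q^2.
AVC hits its minimum where MC = AVC, at Q = 8, giving min AVC = 198 - 48·8 + 3·8^2 = €6.
P = €4 lies below min AVC = €6; no output level covers variable cost.
Shutting down limits the loss to fixed cost, €366.

Shut down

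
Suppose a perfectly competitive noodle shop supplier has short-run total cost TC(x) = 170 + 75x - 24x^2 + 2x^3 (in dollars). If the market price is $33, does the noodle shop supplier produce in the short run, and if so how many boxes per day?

From TC, MC = TC'(x) = 75 - 48x + 6x^2 and AVC = VC/x = 75 - 24x + 2x^2.
The AVC parabola has its vertex at x = 24/4 = 6, where AVC = 75 - 24·6 + 2·6^2 = $3.
P = $33 exceeds min AVC = $3, so the firm stays open.
Solving P = MC: 42 - 48x + 6x^2 = 0 ⇒ x = 1 or 7. On the upward-sloping branch, x* = 7.
Check: AVC at x = 7 is $5 ≤ P, so revenue covers variable cost.
Profit = P·x − TC = 33·7 − 205 = $26.

Produce at x = 7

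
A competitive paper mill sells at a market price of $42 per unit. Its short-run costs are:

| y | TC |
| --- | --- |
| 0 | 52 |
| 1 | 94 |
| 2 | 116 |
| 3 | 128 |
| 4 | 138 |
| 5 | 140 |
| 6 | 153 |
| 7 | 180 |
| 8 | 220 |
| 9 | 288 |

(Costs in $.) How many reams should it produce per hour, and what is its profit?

Compute π = P·y − TC at each output: y=0: -52; y=1: -52; y=2: -32; y=3: -2; y=4: 30; y=5: 70; y=6: 99; y=7: 114; y=8: 116; y=9: 90.
Profit is maximized at y = 8. AVC there is 168/8 = $21 ≤ P, so producing beats shutting down (which would give -$52).

y = 8; profit = $116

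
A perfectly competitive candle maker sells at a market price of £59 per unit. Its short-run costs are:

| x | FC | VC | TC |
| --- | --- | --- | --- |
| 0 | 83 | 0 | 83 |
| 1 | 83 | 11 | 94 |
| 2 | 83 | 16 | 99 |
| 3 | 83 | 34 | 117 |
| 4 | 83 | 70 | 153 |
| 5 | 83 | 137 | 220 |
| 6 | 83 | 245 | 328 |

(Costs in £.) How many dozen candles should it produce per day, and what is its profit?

Tabulate TR − TC: x=0: -83; x=1: -35; x=2: 19; x=3: 60; x=4: 83; x=5: 75; x=6: 26.
Profit is maximized at x = 4. AVC there is 70/4 = £17.50 ≤ P, so producing beats shutting down (which would give -£83).

x = 4; profit = £83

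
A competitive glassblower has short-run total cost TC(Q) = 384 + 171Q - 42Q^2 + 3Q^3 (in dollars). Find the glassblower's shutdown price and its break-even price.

Shutdown price = $24; break-even price = $75

Shutdown price = min AVC. AVC = 171 - 42Q + 3Q^2, with vertex at Q = 7 and minimum $24.
ATC = 384/Q + 171 - 42Q + 3Q^2. Setting dATC/dQ = −384/Q^2 − 42 + 6Q = 0 gives Q = 8 (since 6·8^3 − 42·8^2 = 384).
min ATC = 384/8 + 171 − 42·8 + 3·8^2 = $75. That is the break-even price.
For $24 ≤ P < $75 the firm produces at a loss; below $24 it shuts down.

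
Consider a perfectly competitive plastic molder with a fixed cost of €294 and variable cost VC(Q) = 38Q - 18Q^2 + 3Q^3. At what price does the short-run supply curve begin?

Short-run supply begins at min AVC. From VC = 38Q - 18Q^2 + 3Q^3, AVC = 38 - 18Q + 3Q^2.
At the minimum of AVC, MC = AVC. MC = 38 - 36Q + 9Q^2; setting MC = AVC gives 6Q^2 - 18Q = 0, so Q = 3. min AVC = 11.
The firm shuts down for any P below €11.

€11 per unit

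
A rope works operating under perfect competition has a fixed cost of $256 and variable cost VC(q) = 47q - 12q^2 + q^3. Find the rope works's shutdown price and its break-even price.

Shutdown price = min AVC. AVC = 47 - 12q + q^2, with vertex at q = 6 and minimum $11.
ATC = 256/q + 47 - 12q + q^2. Setting dATC/dq = −256/q^2 − 12 + 2q = 0 gives q = 8 (since 2·8^3 − 12·8^2 = 256).
min ATC = 256/8 + 47 − 12·8 + 8^2 = $47. That is the break-even price.
For $11 ≤ P < $47 the firm produces at a loss; below $11 it shuts down.

Shutdown price = $11; break-even price = $47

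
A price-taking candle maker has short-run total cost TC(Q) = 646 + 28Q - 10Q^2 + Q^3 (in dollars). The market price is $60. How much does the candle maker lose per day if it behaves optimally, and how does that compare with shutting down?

AVC = 28 - 10Q + Q^2 has its minimum $3 at Q = 5; price $60 clears that bar, so the firm operates.
With MC = 28 - 20Q + 3Q^2, P = MC on the upward-sloping part at Q* = 8.
TR = 60·8 = 480. TC = 646 + 96 = 742. Profit = 480 − 742 = -$262.
Shutting down would mean losing the fixed cost of $646, so operating at a loss of $262 is better by $384.

Profit = -$262 at Q = 8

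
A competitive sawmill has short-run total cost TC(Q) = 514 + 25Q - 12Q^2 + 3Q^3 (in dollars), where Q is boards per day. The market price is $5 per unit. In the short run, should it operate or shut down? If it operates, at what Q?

Strip out fixed cost: VC = 25Q - 12Q^2 + 3Q^3. Then AVC = 25 - 12Q + 3Q^2 and MC = 25 - 24Q + 9Q^2.
AVC is minimized where dAVC/dQ = -12 + 6Q = 0, at Q = 2; min AVC = 25 - 12·2 + 3·2^2 = $13.
P = $5 lies below min AVC = $13; no output level covers variable cost.
Best response: produce nothing and absorb the $514 fixed cost.

Shut down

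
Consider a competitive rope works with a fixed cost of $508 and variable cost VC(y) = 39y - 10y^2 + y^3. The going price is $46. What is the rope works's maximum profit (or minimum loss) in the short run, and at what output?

AVC = 39 - 10y + y^2; min AVC = $14 at y = 5. Since P = $46 ≥ min AVC, the firm produces.
MC = 39 - 20y + 3y^2. Setting P = MC and taking the root on the rising branch gives y* = 7.
TR = 46·7 = 322. TC = 508 + 126 = 634. Profit = 322 − 634 = -$312.
Shutting down would mean losing the fixed cost of $508, so operating at a loss of $312 is better by $196.

Profit = -$312 at y = 7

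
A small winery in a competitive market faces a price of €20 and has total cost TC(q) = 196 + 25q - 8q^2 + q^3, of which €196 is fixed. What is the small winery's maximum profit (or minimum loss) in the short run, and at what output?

Profit = -€146 at q = 5

AVC = 25 - 8q + q^2 has its minimum €9 at q = 4; price €20 clears that bar, so the firm operates.
MC = 25 - 16q + 3q^2. Setting P = MC and taking the root on the rising branch gives q* = 5.
TR = 20·5 = 100. TC = 196 + 50 = 246. Profit = 100 − 246 = -€146.
That loss of €146 beats the €196 the firm would lose by shutting down; producing recovers €50 of fixed cost.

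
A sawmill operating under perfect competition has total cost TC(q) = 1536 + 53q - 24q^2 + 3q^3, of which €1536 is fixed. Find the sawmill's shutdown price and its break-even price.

Shutdown price = min AVC. AVC = 53 - 24q + 3q^2, with vertex at q = 4 and minimum €5.
ATC = 1536/q + 53 - 24q + 3q^2. Setting dATC/dq = −1536/q^2 − 24 + 6q = 0 gives q = 8 (since 6·8^3 − 24·8^2 = 1536).
min ATC = 1536/8 + 53 − 24·8 + 3·8^2 = €245. That is the break-even price.
Between these two prices the firm operates at a loss; above €245 it earns a profit.

Shutdown price = €5; break-even price = €245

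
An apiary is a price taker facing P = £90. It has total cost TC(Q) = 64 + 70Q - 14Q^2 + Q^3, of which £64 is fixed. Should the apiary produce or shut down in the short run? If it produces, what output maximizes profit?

Produce at Q = 10

Strip out fixed cost: VC = 70Q - 14Q^2 + Q^3. Then AVC = 70 - 14Q + Q^2 and MC = 70 - 28Q + 3Q^2.
AVC hits its minimum where MC = AVC, at Q = 7, giving min AVC = 70 - 14·7 + 7^2 = £21.
P = £90 exceeds min AVC = £21, so the firm stays open.
P = MC gives -20 - 28Q + 3Q^2 = 0, with roots -2/3 and 10. Take the larger (rising MC): Q* = 10.
Check: AVC at Q = 10 is £30 ≤ P, so revenue covers variable cost.
Profit = P·Q − TC = 90·10 − 364 = £536.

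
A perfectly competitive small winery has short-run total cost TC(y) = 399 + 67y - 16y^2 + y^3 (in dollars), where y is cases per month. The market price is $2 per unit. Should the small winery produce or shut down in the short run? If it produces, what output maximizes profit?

Variable cost is VC = 67y - 16y^2 + y^3, so AVC = VC/y = 67 - 16y + y^2 and MC = dTC/dy = 67 - 32y + 3y^2.
The AVC parabola has its vertex at y = 16/2 = 8, where AVC = 67 - 16·8 + 8^2 = $3.
Since P = $2 < min AVC = $3, price fails to cover variable cost at any output.
The firm minimizes its loss by shutting down and losing only its fixed cost of $399.

Shut down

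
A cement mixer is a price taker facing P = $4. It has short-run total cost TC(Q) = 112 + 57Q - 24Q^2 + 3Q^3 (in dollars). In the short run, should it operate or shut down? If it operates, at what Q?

Variable cost is VC = 57Q - 24Q^2 + 3Q^3, so AVC = VC/Q = 57 - 24Q + 3Q^2 and MC = dTC/dQ = 57 - 48Q + 9Q^2.
AVC is minimized where dAVC/dQ = -24 + 6Q = 0, at Q = 4; min AVC = 57 - 24·4 + 3·4^2 = $9.
P = $4 lies below min AVC = $9; no output level covers variable cost.
Shutting down limits the loss to fixed cost, $112.

Shut down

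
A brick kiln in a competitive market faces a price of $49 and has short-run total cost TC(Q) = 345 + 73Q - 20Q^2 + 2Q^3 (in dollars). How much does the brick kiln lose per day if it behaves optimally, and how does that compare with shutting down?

AVC = 73 - 20Q + 2Q^2 has its minimum $23 at Q = 5; price $49 clears that bar, so the firm operates.
With MC = 73 - 40Q + 6Q^2, P = MC on the upward-sloping part at Q* = 6.
TR = 49·6 = 294. TC = 345 + 150 = 495. Profit = 294 − 495 = -$201.
By producing, the firm covers all variable cost plus $144 of fixed cost; shutting down would lose the full $345.

Profit = -$201 at Q = 6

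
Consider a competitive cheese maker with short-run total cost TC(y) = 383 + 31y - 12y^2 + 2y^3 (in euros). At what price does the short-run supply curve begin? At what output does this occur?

The shutdown price is the minimum of AVC. VC = 31y - 12y^2 + 2y^3, so AVC = 31 - 12y + 2y^2.
dAVC/dy = -12 + 4y = 0 gives y = 3. min AVC = 31 - 12·3 + 2·3^2 = 13.
The firm shuts down for any P below €13.

€13 per unit, at y = 3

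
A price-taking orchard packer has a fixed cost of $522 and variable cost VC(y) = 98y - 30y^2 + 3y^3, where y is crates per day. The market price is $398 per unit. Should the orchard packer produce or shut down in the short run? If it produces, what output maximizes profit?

Produce at y = 10

Strip out fixed cost: VC = 98y - 30y^2 + 3y^3. Then AVC = 98 - 30y + 3y^2 and MC = 98 - 60y + 9y^2.
The AVC parabola has its vertex at y = 30/6 = 5, where AVC = 98 - 30·5 + 3·5^2 = $23.
Because $398 ≥ $23, revenue can cover variable cost; the firm operates.
Solving P = MC: -300 - 60y + 9y^2 = 0 ⇒ y = -10/3 or 10. On the upward-sloping branch, y* = 10.
Check: AVC at y = 10 is $98 ≤ P, so revenue covers variable cost.
Profit = P·y − TC = 398·10 − 1502 = $2478.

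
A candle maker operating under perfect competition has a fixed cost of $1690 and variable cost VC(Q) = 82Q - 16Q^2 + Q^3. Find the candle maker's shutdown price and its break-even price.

Shutdown price = $18; break-even price = $173

AVC = 82 - 16Q + Q^2; minimized at Q = 8, giving min AVC = $18. That is the shutdown price.
ATC = 1690/Q + 82 - 16Q + Q^2. Setting dATC/dQ = −1690/Q^2 − 16 + 2Q = 0 gives Q = 13 (since 2·13^3 − 16·13^2 = 1690).
min ATC = 1690/13 + 82 − 16·13 + 13^2 = $173. That is the break-even price.
For $18 ≤ P < $173 the firm produces at a loss; below $18 it shuts down.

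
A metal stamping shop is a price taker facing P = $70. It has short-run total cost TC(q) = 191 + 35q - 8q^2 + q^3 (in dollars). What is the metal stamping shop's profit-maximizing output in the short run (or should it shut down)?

Produce at q = 7

Variable cost is VC = 35q - 8q^2 + q^3, so AVC = VC/q = 35 - 8q + q^2 and MC = dTC/dq = 35 - 16q + 3q^2.
The AVC parabola has its vertex at q = 8/2 = 4, where AVC = 35 - 8·4 + 4^2 = $19.
Since P = $70 ≥ min AVC = $19, price covers variable cost and the firm should produce.
Solving P = MC: -35 - 16q + 3q^2 = 0 ⇒ q = -5/3 or 7. On the upward-sloping branch, q* = 7.
Check: AVC at q = 7 is $28 ≤ P, so revenue covers variable cost.
Profit = P·q − TC = 70·7 − 387 = $103.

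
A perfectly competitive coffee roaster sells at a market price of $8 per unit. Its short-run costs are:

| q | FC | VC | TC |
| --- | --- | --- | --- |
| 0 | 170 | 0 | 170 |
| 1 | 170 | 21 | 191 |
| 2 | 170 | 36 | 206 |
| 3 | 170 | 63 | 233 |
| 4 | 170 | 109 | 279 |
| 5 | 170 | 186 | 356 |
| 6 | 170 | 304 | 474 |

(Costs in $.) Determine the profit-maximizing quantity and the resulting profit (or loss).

Profit at each row (π = 8q − TC): q=0: -170; q=1: -183; q=2: -190; q=3: -209; q=4: -247; q=5: -316; q=6: -426.
Profit is highest at q = 0. Equivalently, the lowest AVC in the table is 36/2 ≈ $18 at q = 2, and P = $8 falls below it — price never covers variable cost, so the firm shuts down and loses only its fixed cost.

q = 0 (shut down); profit = -$170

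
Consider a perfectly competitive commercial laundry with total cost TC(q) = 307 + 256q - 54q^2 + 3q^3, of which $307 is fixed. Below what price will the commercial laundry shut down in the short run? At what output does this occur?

$13 per unit, at q = 9

Short-run supply begins at min AVC. From VC = 256q - 54q^2 + 3q^3, AVC = 256 - 54q + 3q^2.
At the minimum of AVC, MC = AVC. MC = 256 - 108q + 9q^2; setting MC = AVC gives 6q^2 - 54q = 0, so q = 9. min AVC = 13.
The firm shuts down for any P below $13.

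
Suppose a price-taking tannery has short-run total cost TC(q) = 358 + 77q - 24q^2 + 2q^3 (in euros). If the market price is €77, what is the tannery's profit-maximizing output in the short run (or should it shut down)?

From TC, MC = TC'(q) = 77 - 48q + 6q^2 and AVC = VC/q = 77 - 24q + 2q^2.
AVC is minimized where dAVC/dq = -24 + 4q = 0, at q = 6; min AVC = 77 - 24·6 + 2·6^2 = €5.
Since P = €77 ≥ min AVC = €5, price covers variable cost and the firm should produce.
Set P = MC: 77 = 77 - 48q + 6q^2 → -48q + 6q^2 = 0. The roots are q = 0 and q = 8; the profit-maximizing output is on the rising part of MC, so q* = 8.
Check: AVC at q = 8 is €13 ≤ P, so revenue covers variable cost.
Profit = P·q − TC = 77·8 − 462 = €154.

Produce at q = 8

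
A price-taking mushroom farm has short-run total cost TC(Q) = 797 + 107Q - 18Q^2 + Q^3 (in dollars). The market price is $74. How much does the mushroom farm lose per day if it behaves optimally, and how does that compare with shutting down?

Profit = -$313 at Q = 11

AVC = 107 - 18Q + Q^2; min AVC = $26 at Q = 9. Since P = $74 ≥ min AVC, the firm produces.
MC = 107 - 36Q + 3Q^2. Setting P = MC and taking the root on the rising branch gives Q* = 11.
TR = 74·11 = 814. TC = 797 + 330 = 1127. Profit = 814 − 1127 = -$313.
That loss of $313 beats the $797 the firm would lose by shutting down; producing recovers $484 of fixed cost.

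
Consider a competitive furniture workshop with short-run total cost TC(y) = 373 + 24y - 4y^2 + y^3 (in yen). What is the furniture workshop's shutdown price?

¥20 per unit

The firm shuts down when price falls below the minimum of average variable cost. AVC = VC/y = 24 - 4y + y^2.
At the minimum of AVC, MC = AVC. MC = 24 - 8y + 3y^2; setting MC = AVC gives 2y^2 - 4y = 0, so y = 2. min AVC = 20.
The firm shuts down for any P below ¥20.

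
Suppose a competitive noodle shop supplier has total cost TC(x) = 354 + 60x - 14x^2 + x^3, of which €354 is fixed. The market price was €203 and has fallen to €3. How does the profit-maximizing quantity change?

AVC = 60 - 14x + x^2, minimized at x = 7 where min AVC = €11. MC = 60 - 28x + 3x^2.
At P = €203 ≥ min AVC, set P = MC on the rising branch: x = 13.
At P = €3 < min AVC = €11, price no longer covers variable cost at any output, so the firm shuts down: x = 0.

Output falls from 13 to 0 (the firm shuts down)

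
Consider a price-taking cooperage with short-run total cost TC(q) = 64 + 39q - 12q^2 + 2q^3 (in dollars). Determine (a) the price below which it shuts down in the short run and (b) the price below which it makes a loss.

Shutdown price = $21; break-even price = $39

Shutdown price = min AVC. AVC = 39 - 12q + 2q^2, with vertex at q = 3 and minimum $21.
ATC = 64/q + 39 - 12q + 2q^2. Setting dATC/dq = −64/q^2 − 12 + 4q = 0 gives q = 4 (since 4·4^3 − 12·4^2 = 64).
min ATC = 64/4 + 39 − 12·4 + 2·4^2 = $39. That is the break-even price.
For $21 ≤ P < $39 the firm produces at a loss; below $21 it shuts down.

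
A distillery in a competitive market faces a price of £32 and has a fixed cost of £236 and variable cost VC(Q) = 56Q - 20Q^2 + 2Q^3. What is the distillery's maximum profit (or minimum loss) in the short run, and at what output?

AVC = 56 - 20Q + 2Q^2; min AVC = £6 at Q = 5. Since P = £32 ≥ min AVC, the firm produces.
MC = 56 - 40Q + 6Q^2. Setting P = MC and taking the root on the rising branch gives Q* = 6.
TR = 32·6 = 192. TC = 236 + 48 = 284. Profit = 192 − 284 = -£92.
Shutting down would mean losing the fixed cost of £236, so operating at a loss of £92 is better by £144.

Profit = -£92 at Q = 6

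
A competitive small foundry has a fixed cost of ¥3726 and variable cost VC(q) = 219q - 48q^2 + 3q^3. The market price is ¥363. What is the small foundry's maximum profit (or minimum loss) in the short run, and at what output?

Profit = -¥270 at q = 12

AVC = 219 - 48q + 3q^2; min AVC = ¥27 at q = 8. Since P = ¥363 ≥ min AVC, the firm produces.
MC = 219 - 96q + 9q^2. Setting P = MC and taking the root on the rising branch gives q* = 12.
TR = 363·12 = 4356. TC = 3726 + 900 = 4626. Profit = 4356 − 4626 = -¥270.
Shutting down would mean losing the fixed cost of ¥3726, so operating at a loss of ¥270 is better by ¥3456.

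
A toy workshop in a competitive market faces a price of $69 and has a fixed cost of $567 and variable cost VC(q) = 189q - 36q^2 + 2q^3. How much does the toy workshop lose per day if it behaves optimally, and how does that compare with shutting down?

Profit = -$167 at q = 10

AVC = 189 - 36q + 2q^2 has its minimum $27 at q = 9; price $69 clears that bar, so the firm operates.
MC = 189 - 72q + 6q^2. Setting P = MC and taking the root on the rising branch gives q* = 10.
TR = 69·10 = 690. TC = 567 + 290 = 857. Profit = 690 − 857 = -$167.
That loss of $167 beats the $567 the firm would lose by shutting down; producing recovers $400 of fixed cost.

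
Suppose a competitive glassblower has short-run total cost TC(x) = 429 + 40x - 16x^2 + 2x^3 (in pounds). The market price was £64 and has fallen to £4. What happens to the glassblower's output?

Output falls from 6 to 0 (the firm shuts down)

MC = 40 - 32x + 6x^2; the shutdown threshold is min AVC = £8 (at x = 4).
At P = £64 ≥ min AVC, set P = MC on the rising branch: x = 6.
At P = £4 < min AVC = £8, price no longer covers variable cost at any output, so the firm shuts down: x = 0.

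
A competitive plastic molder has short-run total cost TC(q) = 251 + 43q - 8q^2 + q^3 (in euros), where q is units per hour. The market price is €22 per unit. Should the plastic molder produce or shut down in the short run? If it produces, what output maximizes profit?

Shut down

Variable cost is VC = 43q - 8q^2 + q^3, so AVC = VC/q = 43 - 8q + q^2 and MC = dTC/dq = 43 - 16q + 3q^2.
AVC hits its minimum where MC = AVC, at q = 4, giving min AVC = 43 - 8·4 + 4^2 = €27.
With P < min AVC (€22 < €27), every unit sold adds to the loss.
Shutting down limits the loss to fixed cost, €251.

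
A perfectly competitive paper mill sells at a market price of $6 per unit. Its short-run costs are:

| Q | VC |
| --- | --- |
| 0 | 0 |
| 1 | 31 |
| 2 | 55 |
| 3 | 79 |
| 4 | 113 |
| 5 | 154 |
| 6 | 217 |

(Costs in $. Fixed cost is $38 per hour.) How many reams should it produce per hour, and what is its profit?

Compute π = P·Q − TC at each output: Q=0: -38; Q=1: -63; Q=2: -81; Q=3: -99; Q=4: -127; Q=5: -162; Q=6: -219.
Profit is highest at Q = 0. Equivalently, the lowest AVC in the table is 79/3 ≈ $26.33 at Q = 3, and P = $6 falls below it — price never covers variable cost, so the firm shuts down and loses only its fixed cost.

Q = 0 (shut down); profit = -$38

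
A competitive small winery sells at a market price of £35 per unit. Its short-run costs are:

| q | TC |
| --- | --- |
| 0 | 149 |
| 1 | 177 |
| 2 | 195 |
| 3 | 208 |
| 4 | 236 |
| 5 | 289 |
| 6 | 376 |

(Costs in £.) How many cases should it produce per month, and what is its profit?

Tabulate TR − TC: q=0: -149; q=1: -142; q=2: -125; q=3: -103; q=4: -96; q=5: -114; q=6: -166.
Profit is maximized at q = 4. AVC there is 87/4 = £21.75 ≤ P, so producing beats shutting down (which would give -£149).

q = 4; profit = -£96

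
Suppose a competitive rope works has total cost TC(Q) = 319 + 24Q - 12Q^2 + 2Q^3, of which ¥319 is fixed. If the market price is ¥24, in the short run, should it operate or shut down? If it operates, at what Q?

Variable cost is VC = 24Q - 12Q^2 + 2Q^3, so AVC = VC/Q = 24 - 12Q + 2Q^2 and MC = dTC/dQ = 24 - 24Q + 6Q^2.
AVC is minimized where dAVC/dQ = -12 + 4Q = 0, at Q = 3; min AVC = 24 - 12·3 + 2·3^2 = ¥6.
Because ¥24 ≥ ¥6, revenue can cover variable cost; the firm operates.
Set P = MC: 24 = 24 - 24Q + 6Q^2 → -24Q + 6Q^2 = 0. The roots are Q = 0 and Q = 4; the profit-maximizing output is on the rising part of MC, so Q* = 4.
Check: AVC at Q = 4 is ¥8 ≤ P, so revenue covers variable cost.
Profit = P·Q − TC = 24·4 − 351 = -¥255, a loss, but smaller than the ¥319 fixed cost the firm would lose by shutting down.

Produce at Q = 4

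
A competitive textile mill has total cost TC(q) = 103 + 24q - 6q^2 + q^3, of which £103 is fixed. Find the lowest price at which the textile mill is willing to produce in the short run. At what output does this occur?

£15 per unit, at q = 3

The firm shuts down when price falls below the minimum of average variable cost. AVC = VC/q = 24 - 6q + q^2.
At the minimum of AVC, MC = AVC. MC = 24 - 12q + 3q^2; setting MC = AVC gives 2q^2 - 6q = 0, so q = 3. min AVC = 15.
For P < £15 the firm produces nothing.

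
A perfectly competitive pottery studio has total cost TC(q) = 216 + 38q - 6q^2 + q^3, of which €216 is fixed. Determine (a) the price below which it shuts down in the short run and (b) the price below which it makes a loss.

Shutdown price = min AVC. AVC = 38 - 6q + q^2, with vertex at q = 3 and minimum €29.
ATC = 216/q + 38 - 6q + q^2. Setting dATC/dq = −216/q^2 − 6 + 2q = 0 gives q = 6 (since 2·6^3 − 6·6^2 = 216).
min ATC = 216/6 + 38 − 6·6 + 6^2 = €74. That is the break-even price.
For €29 ≤ P < €74 the firm produces at a loss; below €29 it shuts down.

Shutdown price = €29; break-even price = €74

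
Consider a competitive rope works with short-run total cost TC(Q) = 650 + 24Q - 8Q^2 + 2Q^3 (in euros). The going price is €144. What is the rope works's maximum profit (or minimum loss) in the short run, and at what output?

Profit = -€74 at Q = 6

AVC = 24 - 8Q + 2Q^2; min AVC = €16 at Q = 2. Since P = €144 ≥ min AVC, the firm produces.
With MC = 24 - 16Q + 6Q^2, P = MC on the upward-sloping part at Q* = 6.
TR = 144·6 = 864. TC = 650 + 288 = 938. Profit = 864 − 938 = -€74.
That loss of €74 beats the €650 the firm would lose by shutting down; producing recovers €576 of fixed cost.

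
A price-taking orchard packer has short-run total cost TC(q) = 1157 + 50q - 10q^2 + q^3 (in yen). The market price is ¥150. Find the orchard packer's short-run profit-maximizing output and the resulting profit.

AVC = 50 - 10q + q^2 has its minimum ¥25 at q = 5; price ¥150 clears that bar, so the firm operates.
MC = 50 - 20q + 3q^2. Setting P = MC and taking the root on the rising branch gives q* = 10.
TR = 150·10 = 1500. TC = 1157 + 500 = 1657. Profit = 1500 − 1657 = -¥157.
By producing, the firm covers all variable cost plus ¥1000 of fixed cost; shutting down would lose the full ¥1157.

Profit = -¥157 at q = 10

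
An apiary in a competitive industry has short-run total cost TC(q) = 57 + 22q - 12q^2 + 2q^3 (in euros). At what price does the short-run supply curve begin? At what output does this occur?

The shutdown price is the minimum of AVC. VC = 22q - 12q^2 + 2q^3, so AVC = 22 - 12q + 2q^2.
dAVC/dq = -12 + 4q = 0 gives q = 3. min AVC = 22 - 12·3 + 2·3^2 = 4.
The firm shuts down for any P below €4.

€4 per unit, at q = 3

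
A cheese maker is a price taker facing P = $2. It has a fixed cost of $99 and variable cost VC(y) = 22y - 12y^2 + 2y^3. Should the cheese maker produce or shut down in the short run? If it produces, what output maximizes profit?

Shut down

From TC, MC = TC'(y) = 22 - 24y + 6y^2 and AVC = VC/y = 22 - 12y + 2y^2.
The AVC parabola has its vertex at y = 12/4 = 3, where AVC = 22 - 12·3 + 2·3^2 = $4.
Since P = $2 < min AVC = $4, price fails to cover variable cost at any output.
Best response: produce nothing and absorb the $99 fixed cost.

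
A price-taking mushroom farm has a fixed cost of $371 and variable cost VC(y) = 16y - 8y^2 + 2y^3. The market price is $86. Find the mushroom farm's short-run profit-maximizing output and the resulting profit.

AVC = 16 - 8y + 2y^2 has its minimum $8 at y = 2; price $86 clears that bar, so the firm operates.
MC = 16 - 16y + 6y^2. Setting P = MC and taking the root on the rising branch gives y* = 5.
TR = 86·5 = 430. TC = 371 + 130 = 501. Profit = 430 − 501 = -$71.
That loss of $71 beats the $371 the firm would lose by shutting down; producing recovers $300 of fixed cost.

Profit = -$71 at y = 5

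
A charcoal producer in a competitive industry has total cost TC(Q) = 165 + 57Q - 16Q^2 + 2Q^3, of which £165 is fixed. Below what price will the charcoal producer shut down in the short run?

£25 per unit

The firm shuts down when price falls below the minimum of average variable cost. AVC = VC/Q = 57 - 16Q + 2Q^2.
At the minimum of AVC, MC = AVC. MC = 57 - 32Q + 6Q^2; setting MC = AVC gives 4Q^2 - 16Q = 0, so Q = 4. min AVC = 25.
The firm shuts down for any P below £25.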